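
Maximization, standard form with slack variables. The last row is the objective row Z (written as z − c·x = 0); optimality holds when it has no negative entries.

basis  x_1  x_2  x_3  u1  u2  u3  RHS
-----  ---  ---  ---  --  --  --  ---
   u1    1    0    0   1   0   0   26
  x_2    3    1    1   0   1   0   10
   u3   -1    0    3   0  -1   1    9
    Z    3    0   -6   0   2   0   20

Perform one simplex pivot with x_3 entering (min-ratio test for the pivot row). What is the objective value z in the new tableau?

38

Ratio test on column x_3 — row 1: entry 0 ≤ 0; row 2: 10/1 = 10; row 3: 9/3 = 3. Minimum is 3 at row 3 (u3 leaves); pivot element 3.
Pivot on row 3; the Z-row RHS becomes 20 − (-6)·3 = 38.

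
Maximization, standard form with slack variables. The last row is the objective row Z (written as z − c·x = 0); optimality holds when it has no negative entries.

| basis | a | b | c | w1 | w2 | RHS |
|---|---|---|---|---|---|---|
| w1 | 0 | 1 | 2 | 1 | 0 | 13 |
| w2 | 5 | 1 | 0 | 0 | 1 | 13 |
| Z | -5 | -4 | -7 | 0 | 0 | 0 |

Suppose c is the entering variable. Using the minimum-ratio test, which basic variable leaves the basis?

w1

Column c entries and ratios — w1: 13/2 = 13/2; w2: 0 ≤ 0, skip.
Smallest ratio is 13/2 in the row of w1, so w1 leaves.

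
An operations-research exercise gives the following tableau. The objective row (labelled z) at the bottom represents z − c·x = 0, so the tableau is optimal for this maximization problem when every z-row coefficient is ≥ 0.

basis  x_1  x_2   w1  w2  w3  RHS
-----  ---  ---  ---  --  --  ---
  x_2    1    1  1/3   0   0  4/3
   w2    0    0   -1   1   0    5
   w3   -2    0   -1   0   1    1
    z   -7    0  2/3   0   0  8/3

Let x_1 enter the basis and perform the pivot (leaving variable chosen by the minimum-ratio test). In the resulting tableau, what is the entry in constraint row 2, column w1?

Ratio test on column x_1 — row 1: (4/3)/1 = 4/3; row 2: entry 0 ≤ 0; row 3: entry -2 ≤ 0. Minimum is 4/3 at row 1 (x_2 leaves); pivot element 1.
Divide row 1 by 1; eliminate column x_1 from the other rows.
Row 2 update in column w1: -1 − 0·(1/3) = -1.

-1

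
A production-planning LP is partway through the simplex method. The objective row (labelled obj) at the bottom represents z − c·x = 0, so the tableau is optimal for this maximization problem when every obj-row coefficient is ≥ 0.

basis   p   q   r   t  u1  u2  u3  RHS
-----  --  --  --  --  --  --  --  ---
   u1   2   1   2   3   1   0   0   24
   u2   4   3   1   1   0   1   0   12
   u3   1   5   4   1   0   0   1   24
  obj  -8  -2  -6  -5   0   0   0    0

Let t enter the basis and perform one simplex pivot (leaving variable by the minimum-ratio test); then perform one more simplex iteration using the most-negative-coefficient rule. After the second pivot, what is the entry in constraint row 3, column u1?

Ratio test on column t — row 1: 24/3 = 8; row 2: 12/1 = 12; row 3: 24/1 = 24. Minimum is 8 at row 1 (u1 leaves); pivot element 3.
Divide row 1 by 3; eliminate column t from the other rows.
Second iteration: most negative obj-row entry is -14/3 in column p, so p enters.
Ratio test on column p — row 1: 8/(2/3) = 12; row 2: 4/(10/3) = 6/5; row 3: 16/(1/3) = 48. Minimum is 6/5 at row 2 (u2 leaves); pivot element 10/3.
Divide row 2 by 10/3; eliminate column p from the other rows.
After both pivots, the entry at constraint row 3, column u1 is -3/10.

-3/10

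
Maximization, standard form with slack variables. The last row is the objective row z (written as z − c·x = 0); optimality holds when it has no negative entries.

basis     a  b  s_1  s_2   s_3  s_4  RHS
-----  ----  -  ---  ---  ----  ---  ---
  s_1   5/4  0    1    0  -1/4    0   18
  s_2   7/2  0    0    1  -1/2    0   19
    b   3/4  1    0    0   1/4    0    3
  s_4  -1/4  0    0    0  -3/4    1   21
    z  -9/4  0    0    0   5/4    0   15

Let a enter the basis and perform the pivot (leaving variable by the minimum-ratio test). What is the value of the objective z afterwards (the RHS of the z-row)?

Ratio test on column a — row 1: 18/(5/4) = 72/5; row 2: 19/(7/2) = 38/7; row 3: 3/(3/4) = 4; row 4: entry -1/4 ≤ 0. Minimum is 4 at row 3 (b leaves); pivot element 3/4.
Pivot on row 3; the z-row RHS becomes 15 − (-9/4)·4 = 24.

24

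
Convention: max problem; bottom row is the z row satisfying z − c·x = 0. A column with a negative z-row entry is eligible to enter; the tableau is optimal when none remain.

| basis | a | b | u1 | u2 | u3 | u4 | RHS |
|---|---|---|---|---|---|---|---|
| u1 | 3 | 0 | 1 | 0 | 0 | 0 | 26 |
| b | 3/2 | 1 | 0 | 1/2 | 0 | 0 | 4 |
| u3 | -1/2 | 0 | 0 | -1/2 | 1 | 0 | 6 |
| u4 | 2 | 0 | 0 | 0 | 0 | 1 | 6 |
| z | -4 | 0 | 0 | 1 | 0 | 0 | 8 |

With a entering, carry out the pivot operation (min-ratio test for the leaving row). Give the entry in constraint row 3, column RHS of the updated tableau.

22/3

Ratio test on column a — row 1: 26/3 = 26/3; row 2: 4/(3/2) = 8/3; row 3: entry -1/2 ≤ 0; row 4: 6/2 = 3. Minimum is 8/3 at row 2 (b leaves); pivot element 3/2.
Divide row 2 by 3/2; eliminate column a from the other rows.
Row 3 update in column RHS: 6 − (-1/2)·(8/3) = 22/3.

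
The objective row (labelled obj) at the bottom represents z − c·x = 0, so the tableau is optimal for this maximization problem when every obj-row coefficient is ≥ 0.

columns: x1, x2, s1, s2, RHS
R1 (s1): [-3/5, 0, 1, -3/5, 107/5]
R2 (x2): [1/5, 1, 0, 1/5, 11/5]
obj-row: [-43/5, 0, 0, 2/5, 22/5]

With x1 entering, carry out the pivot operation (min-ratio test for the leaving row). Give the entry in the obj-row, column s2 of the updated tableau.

9

Ratio test on column x1 — row 1: entry -3/5 ≤ 0; row 2: (11/5)/(1/5) = 11. Minimum is 11 at row 2 (x2 leaves); pivot element 1/5.
Divide row 2 by 1/5; eliminate column x1 from the other rows.
obj-row update in column s2: 2/5 − (-43/5)·1 = 9.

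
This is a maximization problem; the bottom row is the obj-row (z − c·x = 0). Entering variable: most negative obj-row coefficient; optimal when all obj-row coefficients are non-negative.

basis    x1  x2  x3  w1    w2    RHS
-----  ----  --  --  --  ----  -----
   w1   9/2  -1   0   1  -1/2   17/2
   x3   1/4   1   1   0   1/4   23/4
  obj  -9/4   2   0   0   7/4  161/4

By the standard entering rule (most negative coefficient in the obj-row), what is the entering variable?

x1

Negative obj-row entries: x1: -9/4.
The most negative is -9/4 in column x1, so x1 enters.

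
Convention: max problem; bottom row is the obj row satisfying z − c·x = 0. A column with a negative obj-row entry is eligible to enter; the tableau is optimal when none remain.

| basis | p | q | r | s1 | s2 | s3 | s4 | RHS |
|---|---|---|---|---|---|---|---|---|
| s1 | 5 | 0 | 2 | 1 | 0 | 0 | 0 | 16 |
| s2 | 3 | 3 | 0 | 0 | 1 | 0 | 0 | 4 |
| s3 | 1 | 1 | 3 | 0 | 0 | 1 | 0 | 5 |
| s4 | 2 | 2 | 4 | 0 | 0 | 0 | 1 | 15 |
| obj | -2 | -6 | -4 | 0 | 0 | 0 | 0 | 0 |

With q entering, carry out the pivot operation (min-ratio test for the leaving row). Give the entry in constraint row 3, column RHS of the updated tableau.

11/3

Ratio test on column q — row 1: entry 0 ≤ 0; row 2: 4/3 = 4/3; row 3: 5/1 = 5; row 4: 15/2 = 15/2. Minimum is 4/3 at row 2 (s2 leaves); pivot element 3.
Divide row 2 by 3; eliminate column q from the other rows.
Row 3 update in column RHS: 5 − 1·(4/3) = 11/3.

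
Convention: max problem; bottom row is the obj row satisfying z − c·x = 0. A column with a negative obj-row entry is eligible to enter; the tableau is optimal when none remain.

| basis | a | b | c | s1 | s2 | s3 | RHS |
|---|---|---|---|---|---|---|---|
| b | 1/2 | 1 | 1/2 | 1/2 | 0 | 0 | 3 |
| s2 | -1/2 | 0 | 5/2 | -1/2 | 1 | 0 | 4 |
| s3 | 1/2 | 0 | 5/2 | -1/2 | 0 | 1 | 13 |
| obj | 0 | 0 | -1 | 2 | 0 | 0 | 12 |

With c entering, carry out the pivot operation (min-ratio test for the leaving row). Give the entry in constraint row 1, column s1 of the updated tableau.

Ratio test on column c — row 1: 3/(1/2) = 6; row 2: 4/(5/2) = 8/5; row 3: 13/(5/2) = 26/5. Minimum is 8/5 at row 2 (s2 leaves); pivot element 5/2.
Divide row 2 by 5/2; eliminate column c from the other rows.
Row 1 update in column s1: 1/2 − (1/2)·(-1/5) = 3/5.

3/5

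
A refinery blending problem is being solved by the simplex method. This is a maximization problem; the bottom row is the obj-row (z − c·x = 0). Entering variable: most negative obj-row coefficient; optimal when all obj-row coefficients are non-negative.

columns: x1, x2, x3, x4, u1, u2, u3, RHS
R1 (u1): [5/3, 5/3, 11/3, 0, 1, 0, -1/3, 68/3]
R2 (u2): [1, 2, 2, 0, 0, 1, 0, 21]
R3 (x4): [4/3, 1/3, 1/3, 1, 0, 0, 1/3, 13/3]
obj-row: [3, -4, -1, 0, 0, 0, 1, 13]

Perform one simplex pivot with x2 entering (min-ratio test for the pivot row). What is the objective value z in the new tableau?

55

Ratio test on column x2 — row 1: (68/3)/(5/3) = 68/5; row 2: 21/2 = 21/2; row 3: (13/3)/(1/3) = 13. Minimum is 21/2 at row 2 (u2 leaves); pivot element 2.
Pivot on row 2; the obj-row RHS becomes 13 − (-4)·(21/2) = 55.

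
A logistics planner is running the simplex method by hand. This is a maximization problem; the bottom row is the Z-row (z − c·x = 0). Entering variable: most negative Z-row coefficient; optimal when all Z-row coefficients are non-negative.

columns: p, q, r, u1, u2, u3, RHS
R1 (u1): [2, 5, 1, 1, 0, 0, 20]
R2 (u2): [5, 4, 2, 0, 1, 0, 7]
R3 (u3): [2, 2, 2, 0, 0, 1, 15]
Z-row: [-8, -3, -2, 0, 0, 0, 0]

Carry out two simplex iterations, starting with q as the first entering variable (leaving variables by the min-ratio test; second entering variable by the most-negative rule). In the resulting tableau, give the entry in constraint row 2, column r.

Ratio test on column q — row 1: 20/5 = 4; row 2: 7/4 = 7/4; row 3: 15/2 = 15/2. Minimum is 7/4 at row 2 (u2 leaves); pivot element 4.
Divide row 2 by 4; eliminate column q from the other rows.
Second iteration: most negative Z-row entry is -17/4 in column p, so p enters.
Ratio test on column p — row 1: entry -17/4 ≤ 0; row 2: (7/4)/(5/4) = 7/5; row 3: entry -1/2 ≤ 0. Minimum is 7/5 at row 2 (q leaves); pivot element 5/4.
Divide row 2 by 5/4; eliminate column p from the other rows.
After both pivots, the entry at constraint row 2, column r is 2/5.

2/5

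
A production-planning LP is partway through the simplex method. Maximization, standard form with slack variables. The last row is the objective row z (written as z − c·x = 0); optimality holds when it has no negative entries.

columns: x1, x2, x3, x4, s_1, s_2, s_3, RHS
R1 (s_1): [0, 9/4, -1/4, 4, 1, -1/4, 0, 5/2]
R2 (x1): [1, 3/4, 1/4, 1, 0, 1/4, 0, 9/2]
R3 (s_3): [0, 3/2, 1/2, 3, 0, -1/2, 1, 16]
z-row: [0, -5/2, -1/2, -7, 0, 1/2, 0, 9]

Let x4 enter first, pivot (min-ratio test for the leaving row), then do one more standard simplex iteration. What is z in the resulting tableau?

25

Ratio test on column x4 — row 1: (5/2)/4 = 5/8; row 2: (9/2)/1 = 9/2; row 3: 16/3 = 16/3. Minimum is 5/8 at row 1 (s_1 leaves); pivot element 4.
Pivot on row 1; the z-row RHS becomes 9 − (-7)·(5/8) = 107/8.
Next entering variable (most negative z-row entry -15/16): x3.
Ratio test on column x3 — row 1: entry -1/16 ≤ 0; row 2: (31/8)/(5/16) = 62/5; row 3: (113/8)/(11/16) = 226/11. Minimum is 62/5 at row 2 (x1 leaves); pivot element 5/16.
After the second pivot the z-row RHS is 107/8 − (-15/16)·(62/5) = 25.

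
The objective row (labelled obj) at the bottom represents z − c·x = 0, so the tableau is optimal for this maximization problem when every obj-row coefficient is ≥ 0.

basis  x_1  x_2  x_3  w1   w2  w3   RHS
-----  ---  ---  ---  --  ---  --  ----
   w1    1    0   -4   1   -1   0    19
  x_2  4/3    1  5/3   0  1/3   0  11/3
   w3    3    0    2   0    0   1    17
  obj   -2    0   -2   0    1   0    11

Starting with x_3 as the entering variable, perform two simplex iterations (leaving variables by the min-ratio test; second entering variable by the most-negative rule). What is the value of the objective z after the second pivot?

Ratio test on column x_3 — row 1: entry -4 ≤ 0; row 2: (11/3)/(5/3) = 11/5; row 3: 17/2 = 17/2. Minimum is 11/5 at row 2 (x_2 leaves); pivot element 5/3.
Pivot on row 2; the obj-row RHS becomes 11 − (-2)·(11/5) = 77/5.
Next entering variable (most negative obj-row entry -2/5): x_1.
Ratio test on column x_1 — row 1: (139/5)/(21/5) = 139/21; row 2: (11/5)/(4/5) = 11/4; row 3: (63/5)/(7/5) = 9. Minimum is 11/4 at row 2 (x_3 leaves); pivot element 4/5.
After the second pivot the obj-row RHS is 77/5 − (-2/5)·(11/4) = 33/2.

33/2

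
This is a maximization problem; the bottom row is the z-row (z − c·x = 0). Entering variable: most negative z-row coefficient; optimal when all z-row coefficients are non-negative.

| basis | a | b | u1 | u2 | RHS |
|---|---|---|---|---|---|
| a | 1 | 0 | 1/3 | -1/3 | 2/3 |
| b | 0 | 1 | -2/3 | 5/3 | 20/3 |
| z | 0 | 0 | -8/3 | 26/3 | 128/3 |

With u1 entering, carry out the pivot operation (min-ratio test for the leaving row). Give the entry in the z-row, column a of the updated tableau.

8

Ratio test on column u1 — row 1: (2/3)/(1/3) = 2; row 2: entry -2/3 ≤ 0. Minimum is 2 at row 1 (a leaves); pivot element 1/3.
Divide row 1 by 1/3; eliminate column u1 from the other rows.
z-row update in column a: 0 − (-8/3)·3 = 8.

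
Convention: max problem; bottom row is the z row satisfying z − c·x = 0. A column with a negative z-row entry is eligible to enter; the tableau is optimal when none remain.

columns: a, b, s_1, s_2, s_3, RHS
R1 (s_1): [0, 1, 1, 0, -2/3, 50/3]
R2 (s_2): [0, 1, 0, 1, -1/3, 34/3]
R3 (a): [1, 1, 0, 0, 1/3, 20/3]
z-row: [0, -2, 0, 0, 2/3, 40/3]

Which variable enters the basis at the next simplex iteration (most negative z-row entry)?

b

Negative z-row entries: b: -2.
The most negative is -2 in column b, so b enters.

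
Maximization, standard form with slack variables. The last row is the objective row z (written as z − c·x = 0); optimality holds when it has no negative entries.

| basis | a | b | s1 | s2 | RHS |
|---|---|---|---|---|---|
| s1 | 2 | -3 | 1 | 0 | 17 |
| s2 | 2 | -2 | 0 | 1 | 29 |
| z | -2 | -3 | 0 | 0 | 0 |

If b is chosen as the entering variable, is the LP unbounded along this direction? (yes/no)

yes

Every constraint-row entry in column b is ≤ 0, so increasing b is unbounded.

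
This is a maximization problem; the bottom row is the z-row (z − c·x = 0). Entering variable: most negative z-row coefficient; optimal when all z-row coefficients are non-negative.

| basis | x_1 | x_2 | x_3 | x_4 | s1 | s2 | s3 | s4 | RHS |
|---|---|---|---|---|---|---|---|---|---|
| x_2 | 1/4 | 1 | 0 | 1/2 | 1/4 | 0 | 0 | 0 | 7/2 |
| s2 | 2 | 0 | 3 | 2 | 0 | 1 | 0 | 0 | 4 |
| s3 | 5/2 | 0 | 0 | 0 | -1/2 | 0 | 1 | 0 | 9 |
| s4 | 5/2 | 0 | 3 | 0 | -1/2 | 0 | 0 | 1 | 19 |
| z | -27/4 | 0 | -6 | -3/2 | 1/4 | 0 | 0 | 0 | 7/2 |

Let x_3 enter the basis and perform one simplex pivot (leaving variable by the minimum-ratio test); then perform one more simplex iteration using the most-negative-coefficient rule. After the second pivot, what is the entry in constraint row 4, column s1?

Ratio test on column x_3 — row 1: entry 0 ≤ 0; row 2: 4/3 = 4/3; row 3: entry 0 ≤ 0; row 4: 19/3 = 19/3. Minimum is 4/3 at row 2 (s2 leaves); pivot element 3.
Divide row 2 by 3; eliminate column x_3 from the other rows.
Second iteration: most negative z-row entry is -11/4 in column x_1, so x_1 enters.
Ratio test on column x_1 — row 1: (7/2)/(1/4) = 14; row 2: (4/3)/(2/3) = 2; row 3: 9/(5/2) = 18/5; row 4: 15/(1/2) = 30. Minimum is 2 at row 2 (x_3 leaves); pivot element 2/3.
Divide row 2 by 2/3; eliminate column x_1 from the other rows.
After both pivots, the entry at constraint row 4, column s1 is -1/2.

-1/2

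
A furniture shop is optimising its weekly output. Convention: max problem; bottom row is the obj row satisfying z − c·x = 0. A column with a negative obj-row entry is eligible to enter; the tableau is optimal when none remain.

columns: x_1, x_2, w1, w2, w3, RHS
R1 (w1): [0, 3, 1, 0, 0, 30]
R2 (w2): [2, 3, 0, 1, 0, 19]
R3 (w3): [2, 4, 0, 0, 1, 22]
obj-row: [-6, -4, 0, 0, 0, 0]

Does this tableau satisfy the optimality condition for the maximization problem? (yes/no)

The obj-row has a negative entry -6 in column x_1, so it is not optimal.

no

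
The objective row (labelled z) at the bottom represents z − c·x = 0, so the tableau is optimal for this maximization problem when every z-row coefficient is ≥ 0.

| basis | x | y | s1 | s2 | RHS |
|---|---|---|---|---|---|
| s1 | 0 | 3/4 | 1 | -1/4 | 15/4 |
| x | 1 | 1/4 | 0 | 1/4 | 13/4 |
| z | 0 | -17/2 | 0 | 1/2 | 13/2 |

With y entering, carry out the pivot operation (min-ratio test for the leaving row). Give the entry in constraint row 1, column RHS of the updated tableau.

Ratio test on column y — row 1: (15/4)/(3/4) = 5; row 2: (13/4)/(1/4) = 13. Minimum is 5 at row 1 (s1 leaves); pivot element 3/4.
Divide row 1 by 3/4; eliminate column y from the other rows.
In the new row 1, the RHS entry is the old entry divided by the pivot: (15/4)/(3/4) = 5.

5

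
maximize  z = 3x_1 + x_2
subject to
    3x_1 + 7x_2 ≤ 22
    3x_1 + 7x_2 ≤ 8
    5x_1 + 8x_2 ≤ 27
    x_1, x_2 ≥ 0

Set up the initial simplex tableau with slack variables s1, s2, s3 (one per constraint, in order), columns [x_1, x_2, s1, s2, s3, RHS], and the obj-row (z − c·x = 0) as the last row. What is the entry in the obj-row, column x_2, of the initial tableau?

The obj-row carries the negated objective coefficients: the x_2 entry is -1.

-1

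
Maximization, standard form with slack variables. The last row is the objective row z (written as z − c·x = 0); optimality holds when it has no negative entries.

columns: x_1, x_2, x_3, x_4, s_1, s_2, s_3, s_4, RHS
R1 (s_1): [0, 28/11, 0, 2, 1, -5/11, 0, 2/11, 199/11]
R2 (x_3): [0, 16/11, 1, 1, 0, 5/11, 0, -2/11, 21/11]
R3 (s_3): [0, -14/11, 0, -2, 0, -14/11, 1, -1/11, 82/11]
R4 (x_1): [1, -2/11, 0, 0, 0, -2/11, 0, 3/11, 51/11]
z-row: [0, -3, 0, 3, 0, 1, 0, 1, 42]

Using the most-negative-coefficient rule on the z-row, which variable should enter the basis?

x_2

Negative z-row entries: x_2: -3.
The most negative is -3 in column x_2, so x_2 enters.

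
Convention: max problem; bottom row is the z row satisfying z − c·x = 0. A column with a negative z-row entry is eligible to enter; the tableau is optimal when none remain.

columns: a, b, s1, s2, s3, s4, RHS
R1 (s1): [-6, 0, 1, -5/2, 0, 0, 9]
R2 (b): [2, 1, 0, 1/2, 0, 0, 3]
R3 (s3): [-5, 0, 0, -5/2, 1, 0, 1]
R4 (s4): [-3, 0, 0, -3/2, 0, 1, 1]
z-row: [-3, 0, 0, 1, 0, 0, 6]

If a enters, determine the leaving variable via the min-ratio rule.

Column a entries and ratios — s1: -6 ≤ 0, skip; b: 3/2 = 3/2; s3: -5 ≤ 0, skip; s4: -3 ≤ 0, skip.
Smallest ratio is 3/2 in the row of b, so b leaves.

b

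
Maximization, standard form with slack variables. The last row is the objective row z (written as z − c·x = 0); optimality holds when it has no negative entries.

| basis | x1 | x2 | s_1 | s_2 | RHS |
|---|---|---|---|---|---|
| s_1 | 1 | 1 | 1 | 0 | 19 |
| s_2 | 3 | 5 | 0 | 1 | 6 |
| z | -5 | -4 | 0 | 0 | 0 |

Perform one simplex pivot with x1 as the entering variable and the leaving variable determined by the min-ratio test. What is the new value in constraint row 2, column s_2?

1/3

Ratio test on column x1 — row 1: 19/1 = 19; row 2: 6/3 = 2. Minimum is 2 at row 2 (s_2 leaves); pivot element 3.
Divide row 2 by 3; eliminate column x1 from the other rows.
In the new row 2, the s_2 entry is the old entry divided by the pivot: 1/3 = 1/3.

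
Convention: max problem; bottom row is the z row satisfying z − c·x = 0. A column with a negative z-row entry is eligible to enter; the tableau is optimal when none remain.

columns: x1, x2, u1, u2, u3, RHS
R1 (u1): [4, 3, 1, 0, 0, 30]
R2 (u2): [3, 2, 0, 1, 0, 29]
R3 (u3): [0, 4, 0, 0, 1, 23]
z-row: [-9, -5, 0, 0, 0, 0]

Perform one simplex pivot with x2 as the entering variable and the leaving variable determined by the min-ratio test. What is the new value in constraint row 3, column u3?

1/4

Ratio test on column x2 — row 1: 30/3 = 10; row 2: 29/2 = 29/2; row 3: 23/4 = 23/4. Minimum is 23/4 at row 3 (u3 leaves); pivot element 4.
Divide row 3 by 4; eliminate column x2 from the other rows.
In the new row 3, the u3 entry is the old entry divided by the pivot: 1/4 = 1/4.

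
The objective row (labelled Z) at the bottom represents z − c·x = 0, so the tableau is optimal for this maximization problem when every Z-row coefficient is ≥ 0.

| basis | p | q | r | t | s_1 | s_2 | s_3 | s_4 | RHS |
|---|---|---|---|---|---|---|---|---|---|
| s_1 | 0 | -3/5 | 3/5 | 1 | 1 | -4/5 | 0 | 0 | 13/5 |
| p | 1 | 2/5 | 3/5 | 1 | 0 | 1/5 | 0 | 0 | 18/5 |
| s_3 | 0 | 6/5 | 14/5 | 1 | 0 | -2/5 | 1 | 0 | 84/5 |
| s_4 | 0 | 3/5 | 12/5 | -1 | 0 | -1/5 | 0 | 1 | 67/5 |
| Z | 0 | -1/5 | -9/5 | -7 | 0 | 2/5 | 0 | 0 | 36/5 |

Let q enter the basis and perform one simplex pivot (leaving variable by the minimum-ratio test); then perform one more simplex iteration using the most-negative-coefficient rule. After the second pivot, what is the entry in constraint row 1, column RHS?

Ratio test on column q — row 1: entry -3/5 ≤ 0; row 2: (18/5)/(2/5) = 9; row 3: (84/5)/(6/5) = 14; row 4: (67/5)/(3/5) = 67/3. Minimum is 9 at row 2 (p leaves); pivot element 2/5.
Divide row 2 by 2/5; eliminate column q from the other rows.
Second iteration: most negative Z-row entry is -13/2 in column t, so t enters.
Ratio test on column t — row 1: 8/(5/2) = 16/5; row 2: 9/(5/2) = 18/5; row 3: entry -2 ≤ 0; row 4: entry -5/2 ≤ 0. Minimum is 16/5 at row 1 (s_1 leaves); pivot element 5/2.
Divide row 1 by 5/2; eliminate column t from the other rows.
After both pivots, the entry at constraint row 1, column RHS is 16/5.

16/5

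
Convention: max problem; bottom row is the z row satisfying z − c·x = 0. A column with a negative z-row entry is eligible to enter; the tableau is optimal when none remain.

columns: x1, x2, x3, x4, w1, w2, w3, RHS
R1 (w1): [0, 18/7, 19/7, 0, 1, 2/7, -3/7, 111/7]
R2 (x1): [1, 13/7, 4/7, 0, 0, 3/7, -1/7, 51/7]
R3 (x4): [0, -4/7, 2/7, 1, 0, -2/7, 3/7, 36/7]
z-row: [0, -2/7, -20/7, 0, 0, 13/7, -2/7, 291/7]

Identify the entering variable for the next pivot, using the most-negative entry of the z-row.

x3

Negative z-row entries: x2: -2/7, x3: -20/7, w3: -2/7.
The most negative is -20/7 in column x3, so x3 enters.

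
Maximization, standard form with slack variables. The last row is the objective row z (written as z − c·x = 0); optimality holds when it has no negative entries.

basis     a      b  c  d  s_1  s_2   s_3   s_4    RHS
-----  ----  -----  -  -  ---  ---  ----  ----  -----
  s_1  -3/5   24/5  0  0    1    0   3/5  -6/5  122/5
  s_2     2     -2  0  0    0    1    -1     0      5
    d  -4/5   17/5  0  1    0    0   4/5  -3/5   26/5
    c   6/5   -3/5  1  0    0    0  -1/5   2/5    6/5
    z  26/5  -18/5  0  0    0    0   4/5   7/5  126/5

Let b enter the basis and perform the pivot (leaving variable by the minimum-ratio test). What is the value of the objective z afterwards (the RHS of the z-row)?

522/17

Ratio test on column b — row 1: (122/5)/(24/5) = 61/12; row 2: entry -2 ≤ 0; row 3: (26/5)/(17/5) = 26/17; row 4: entry -3/5 ≤ 0. Minimum is 26/17 at row 3 (d leaves); pivot element 17/5.
Pivot on row 3; the z-row RHS becomes 126/5 − (-18/5)·(26/17) = 522/17.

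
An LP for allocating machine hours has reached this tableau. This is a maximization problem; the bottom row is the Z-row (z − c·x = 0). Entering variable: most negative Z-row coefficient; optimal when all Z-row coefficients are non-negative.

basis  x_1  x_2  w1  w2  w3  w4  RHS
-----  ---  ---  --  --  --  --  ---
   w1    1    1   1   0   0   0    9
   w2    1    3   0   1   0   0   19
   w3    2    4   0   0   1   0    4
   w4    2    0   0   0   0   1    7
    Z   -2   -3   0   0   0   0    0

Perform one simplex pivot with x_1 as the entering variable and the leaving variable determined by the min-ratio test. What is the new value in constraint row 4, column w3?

Ratio test on column x_1 — row 1: 9/1 = 9; row 2: 19/1 = 19; row 3: 4/2 = 2; row 4: 7/2 = 7/2. Minimum is 2 at row 3 (w3 leaves); pivot element 2.
Divide row 3 by 2; eliminate column x_1 from the other rows.
Row 4 update in column w3: 0 − 2·(1/2) = -1.

-1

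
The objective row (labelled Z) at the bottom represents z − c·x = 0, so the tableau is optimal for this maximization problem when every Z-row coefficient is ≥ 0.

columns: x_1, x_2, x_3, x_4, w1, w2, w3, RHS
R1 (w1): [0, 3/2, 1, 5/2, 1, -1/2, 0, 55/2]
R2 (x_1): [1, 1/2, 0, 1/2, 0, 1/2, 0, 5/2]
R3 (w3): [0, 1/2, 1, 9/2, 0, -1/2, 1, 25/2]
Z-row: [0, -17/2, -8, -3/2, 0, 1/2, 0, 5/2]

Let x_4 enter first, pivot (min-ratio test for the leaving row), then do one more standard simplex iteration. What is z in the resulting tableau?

55/2

Ratio test on column x_4 — row 1: (55/2)/(5/2) = 11; row 2: (5/2)/(1/2) = 5; row 3: (25/2)/(9/2) = 25/9. Minimum is 25/9 at row 3 (w3 leaves); pivot element 9/2.
Pivot on row 3; the Z-row RHS becomes 5/2 − (-3/2)·(25/9) = 20/3.
Next entering variable (most negative Z-row entry -25/3): x_2.
Ratio test on column x_2 — row 1: (185/9)/(11/9) = 185/11; row 2: (10/9)/(4/9) = 5/2; row 3: (25/9)/(1/9) = 25. Minimum is 5/2 at row 2 (x_1 leaves); pivot element 4/9.
After the second pivot the Z-row RHS is 20/3 − (-25/3)·(5/2) = 55/2.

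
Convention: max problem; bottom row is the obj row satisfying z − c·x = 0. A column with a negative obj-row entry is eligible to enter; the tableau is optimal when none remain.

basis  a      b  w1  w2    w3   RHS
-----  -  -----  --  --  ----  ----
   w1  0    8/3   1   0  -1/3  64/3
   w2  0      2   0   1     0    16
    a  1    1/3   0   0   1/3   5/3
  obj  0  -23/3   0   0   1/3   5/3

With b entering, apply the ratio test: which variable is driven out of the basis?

Column b entries and ratios — w1: (64/3)/(8/3) = 8; w2: 16/2 = 8; a: (5/3)/(1/3) = 5.
Smallest ratio is 5 in the row of a, so a leaves.

a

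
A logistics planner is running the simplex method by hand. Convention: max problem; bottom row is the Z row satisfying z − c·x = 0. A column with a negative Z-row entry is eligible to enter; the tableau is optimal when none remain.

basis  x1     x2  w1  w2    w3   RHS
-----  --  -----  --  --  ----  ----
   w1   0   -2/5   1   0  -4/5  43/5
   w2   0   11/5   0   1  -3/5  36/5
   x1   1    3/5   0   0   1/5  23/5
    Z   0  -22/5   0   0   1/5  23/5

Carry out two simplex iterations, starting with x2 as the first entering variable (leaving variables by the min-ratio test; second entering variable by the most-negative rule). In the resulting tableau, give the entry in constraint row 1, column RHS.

33/2

Ratio test on column x2 — row 1: entry -2/5 ≤ 0; row 2: (36/5)/(11/5) = 36/11; row 3: (23/5)/(3/5) = 23/3. Minimum is 36/11 at row 2 (w2 leaves); pivot element 11/5.
Divide row 2 by 11/5; eliminate column x2 from the other rows.
Second iteration: most negative Z-row entry is -1 in column w3, so w3 enters.
Ratio test on column w3 — row 1: entry -10/11 ≤ 0; row 2: entry -3/11 ≤ 0; row 3: (29/11)/(4/11) = 29/4. Minimum is 29/4 at row 3 (x1 leaves); pivot element 4/11.
Divide row 3 by 4/11; eliminate column w3 from the other rows.
After both pivots, the entry at constraint row 1, column RHS is 33/2.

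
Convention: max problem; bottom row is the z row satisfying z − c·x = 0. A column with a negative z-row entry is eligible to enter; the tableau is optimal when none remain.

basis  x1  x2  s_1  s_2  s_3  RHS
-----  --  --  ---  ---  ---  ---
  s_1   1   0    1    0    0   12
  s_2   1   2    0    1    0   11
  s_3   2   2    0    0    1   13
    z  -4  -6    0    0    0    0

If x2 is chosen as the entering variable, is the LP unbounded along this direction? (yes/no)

Column x2 has positive entries in row(s) 2, 3, so the ratio test bounds it — not unbounded.

no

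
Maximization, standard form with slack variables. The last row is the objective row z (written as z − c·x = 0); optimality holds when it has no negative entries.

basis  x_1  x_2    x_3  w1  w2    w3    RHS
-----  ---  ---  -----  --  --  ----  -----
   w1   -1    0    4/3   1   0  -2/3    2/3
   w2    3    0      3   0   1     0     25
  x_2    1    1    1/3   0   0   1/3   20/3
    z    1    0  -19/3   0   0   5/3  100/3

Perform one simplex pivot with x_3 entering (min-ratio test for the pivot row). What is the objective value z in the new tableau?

73/2

Ratio test on column x_3 — row 1: (2/3)/(4/3) = 1/2; row 2: 25/3 = 25/3; row 3: (20/3)/(1/3) = 20. Minimum is 1/2 at row 1 (w1 leaves); pivot element 4/3.
Pivot on row 1; the z-row RHS becomes 100/3 − (-19/3)·(1/2) = 73/2.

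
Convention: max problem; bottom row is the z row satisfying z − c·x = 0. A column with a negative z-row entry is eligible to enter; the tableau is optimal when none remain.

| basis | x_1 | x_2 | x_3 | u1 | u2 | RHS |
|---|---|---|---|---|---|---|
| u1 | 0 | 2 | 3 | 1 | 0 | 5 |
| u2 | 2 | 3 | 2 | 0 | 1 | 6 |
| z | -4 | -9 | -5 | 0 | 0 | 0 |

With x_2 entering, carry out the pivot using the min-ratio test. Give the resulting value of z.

18

Ratio test on column x_2 — row 1: 5/2 = 5/2; row 2: 6/3 = 2. Minimum is 2 at row 2 (u2 leaves); pivot element 3.
Pivot on row 2; the z-row RHS becomes 0 − (-9)·2 = 18.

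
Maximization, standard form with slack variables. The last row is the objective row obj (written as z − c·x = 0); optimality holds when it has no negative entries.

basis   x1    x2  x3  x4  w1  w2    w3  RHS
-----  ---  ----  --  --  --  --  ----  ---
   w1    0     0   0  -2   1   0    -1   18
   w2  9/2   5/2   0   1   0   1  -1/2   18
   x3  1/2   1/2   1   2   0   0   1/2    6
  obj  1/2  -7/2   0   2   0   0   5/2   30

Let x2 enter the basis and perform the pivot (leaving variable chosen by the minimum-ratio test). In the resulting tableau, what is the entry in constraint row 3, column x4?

Ratio test on column x2 — row 1: entry 0 ≤ 0; row 2: 18/(5/2) = 36/5; row 3: 6/(1/2) = 12. Minimum is 36/5 at row 2 (w2 leaves); pivot element 5/2.
Divide row 2 by 5/2; eliminate column x2 from the other rows.
Row 3 update in column x4: 2 − (1/2)·(2/5) = 9/5.

9/5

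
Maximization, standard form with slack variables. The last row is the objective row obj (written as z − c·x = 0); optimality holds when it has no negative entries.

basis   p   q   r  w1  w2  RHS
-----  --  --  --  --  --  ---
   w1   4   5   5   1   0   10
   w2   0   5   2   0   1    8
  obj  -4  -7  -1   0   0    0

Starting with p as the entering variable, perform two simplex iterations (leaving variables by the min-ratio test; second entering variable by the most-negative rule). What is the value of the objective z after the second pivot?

Ratio test on column p — row 1: 10/4 = 5/2; row 2: entry 0 ≤ 0. Minimum is 5/2 at row 1 (w1 leaves); pivot element 4.
Pivot on row 1; the obj-row RHS becomes 0 − (-4)·(5/2) = 10.
Next entering variable (most negative obj-row entry -2): q.
Ratio test on column q — row 1: (5/2)/(5/4) = 2; row 2: 8/5 = 8/5. Minimum is 8/5 at row 2 (w2 leaves); pivot element 5.
After the second pivot the obj-row RHS is 10 − (-2)·(8/5) = 66/5.

66/5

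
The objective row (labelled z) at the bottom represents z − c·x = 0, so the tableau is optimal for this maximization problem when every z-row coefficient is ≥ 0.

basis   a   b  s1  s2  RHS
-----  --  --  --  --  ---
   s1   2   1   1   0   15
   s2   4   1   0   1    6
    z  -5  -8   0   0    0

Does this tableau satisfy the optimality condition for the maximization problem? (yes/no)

no

The z-row has a negative entry -8 in column b, so it is not optimal.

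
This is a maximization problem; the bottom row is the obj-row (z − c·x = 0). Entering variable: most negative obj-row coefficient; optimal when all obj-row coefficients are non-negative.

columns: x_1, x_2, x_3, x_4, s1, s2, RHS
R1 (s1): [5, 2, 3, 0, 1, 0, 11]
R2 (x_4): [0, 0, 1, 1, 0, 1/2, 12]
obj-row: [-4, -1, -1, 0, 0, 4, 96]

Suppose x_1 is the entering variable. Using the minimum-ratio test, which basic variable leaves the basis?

s1

Column x_1 entries and ratios — s1: 11/5 = 11/5; x_4: 0 ≤ 0, skip.
Smallest ratio is 11/5 in the row of s1, so s1 leaves.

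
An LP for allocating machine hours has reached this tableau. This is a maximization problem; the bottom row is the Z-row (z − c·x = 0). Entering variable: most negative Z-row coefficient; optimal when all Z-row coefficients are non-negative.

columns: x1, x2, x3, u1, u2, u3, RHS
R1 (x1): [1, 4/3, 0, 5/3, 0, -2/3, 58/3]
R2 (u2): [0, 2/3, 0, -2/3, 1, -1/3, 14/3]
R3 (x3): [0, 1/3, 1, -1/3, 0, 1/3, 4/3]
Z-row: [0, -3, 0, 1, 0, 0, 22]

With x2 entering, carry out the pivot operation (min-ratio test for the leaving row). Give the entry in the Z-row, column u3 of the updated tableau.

3

Ratio test on column x2 — row 1: (58/3)/(4/3) = 29/2; row 2: (14/3)/(2/3) = 7; row 3: (4/3)/(1/3) = 4. Minimum is 4 at row 3 (x3 leaves); pivot element 1/3.
Divide row 3 by 1/3; eliminate column x2 from the other rows.
Z-row update in column u3: 0 − (-3)·1 = 3.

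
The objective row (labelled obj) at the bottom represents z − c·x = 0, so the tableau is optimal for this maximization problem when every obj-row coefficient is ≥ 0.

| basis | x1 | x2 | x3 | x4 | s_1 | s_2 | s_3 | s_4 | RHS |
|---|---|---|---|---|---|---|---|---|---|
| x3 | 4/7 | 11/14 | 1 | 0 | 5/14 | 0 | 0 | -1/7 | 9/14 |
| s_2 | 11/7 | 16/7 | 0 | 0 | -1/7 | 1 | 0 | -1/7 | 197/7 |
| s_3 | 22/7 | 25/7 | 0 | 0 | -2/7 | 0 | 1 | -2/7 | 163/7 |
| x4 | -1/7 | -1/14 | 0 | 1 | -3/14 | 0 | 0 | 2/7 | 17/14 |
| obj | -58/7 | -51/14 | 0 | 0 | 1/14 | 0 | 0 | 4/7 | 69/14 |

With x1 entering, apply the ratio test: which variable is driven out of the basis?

x3

Column x1 entries and ratios — x3: (9/14)/(4/7) = 9/8; s_2: (197/7)/(11/7) = 197/11; s_3: (163/7)/(22/7) = 163/22; x4: -1/7 ≤ 0, skip.
Smallest ratio is 9/8 in the row of x3, so x3 leaves.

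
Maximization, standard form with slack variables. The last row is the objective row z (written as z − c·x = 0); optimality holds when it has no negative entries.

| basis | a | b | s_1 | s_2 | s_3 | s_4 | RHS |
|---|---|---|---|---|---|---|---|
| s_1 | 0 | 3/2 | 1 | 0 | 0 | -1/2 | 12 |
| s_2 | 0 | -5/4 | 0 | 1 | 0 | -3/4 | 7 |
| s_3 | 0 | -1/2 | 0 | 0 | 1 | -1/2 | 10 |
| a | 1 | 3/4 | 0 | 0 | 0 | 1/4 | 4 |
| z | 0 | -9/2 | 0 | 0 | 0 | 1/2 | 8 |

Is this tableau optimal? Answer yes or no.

no

The z-row has a negative entry -9/2 in column b, so it is not optimal.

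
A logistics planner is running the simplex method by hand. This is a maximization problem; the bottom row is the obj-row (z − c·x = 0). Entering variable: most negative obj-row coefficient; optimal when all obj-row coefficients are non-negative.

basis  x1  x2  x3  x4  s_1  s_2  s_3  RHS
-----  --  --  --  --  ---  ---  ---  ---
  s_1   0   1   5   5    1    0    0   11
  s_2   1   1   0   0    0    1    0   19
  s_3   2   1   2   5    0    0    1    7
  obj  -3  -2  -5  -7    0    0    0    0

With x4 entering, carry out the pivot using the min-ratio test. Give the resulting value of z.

49/5

Ratio test on column x4 — row 1: 11/5 = 11/5; row 2: entry 0 ≤ 0; row 3: 7/5 = 7/5. Minimum is 7/5 at row 3 (s_3 leaves); pivot element 5.
Pivot on row 3; the obj-row RHS becomes 0 − (-7)·(7/5) = 49/5.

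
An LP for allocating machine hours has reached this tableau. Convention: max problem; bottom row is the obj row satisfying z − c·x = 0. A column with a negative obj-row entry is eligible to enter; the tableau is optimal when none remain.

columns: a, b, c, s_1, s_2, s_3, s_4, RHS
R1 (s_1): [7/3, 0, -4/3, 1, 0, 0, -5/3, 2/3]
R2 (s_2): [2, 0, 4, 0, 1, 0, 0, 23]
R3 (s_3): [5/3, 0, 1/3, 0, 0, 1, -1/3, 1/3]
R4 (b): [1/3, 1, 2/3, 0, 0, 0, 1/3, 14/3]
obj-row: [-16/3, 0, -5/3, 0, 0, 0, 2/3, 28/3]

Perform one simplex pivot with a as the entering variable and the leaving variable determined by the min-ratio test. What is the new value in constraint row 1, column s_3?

-7/5

Ratio test on column a — row 1: (2/3)/(7/3) = 2/7; row 2: 23/2 = 23/2; row 3: (1/3)/(5/3) = 1/5; row 4: (14/3)/(1/3) = 14. Minimum is 1/5 at row 3 (s_3 leaves); pivot element 5/3.
Divide row 3 by 5/3; eliminate column a from the other rows.
Row 1 update in column s_3: 0 − (7/3)·(3/5) = -7/5.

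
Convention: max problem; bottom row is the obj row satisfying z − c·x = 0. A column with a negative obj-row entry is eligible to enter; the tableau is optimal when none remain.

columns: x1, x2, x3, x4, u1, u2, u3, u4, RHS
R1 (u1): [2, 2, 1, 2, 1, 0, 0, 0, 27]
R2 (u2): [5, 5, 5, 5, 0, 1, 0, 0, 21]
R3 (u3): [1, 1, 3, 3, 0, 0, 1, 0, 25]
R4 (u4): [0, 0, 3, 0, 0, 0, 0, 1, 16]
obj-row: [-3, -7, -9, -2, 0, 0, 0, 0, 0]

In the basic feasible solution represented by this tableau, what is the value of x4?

x4 is not in the basis, so in the current basic feasible solution x4 = 0.

0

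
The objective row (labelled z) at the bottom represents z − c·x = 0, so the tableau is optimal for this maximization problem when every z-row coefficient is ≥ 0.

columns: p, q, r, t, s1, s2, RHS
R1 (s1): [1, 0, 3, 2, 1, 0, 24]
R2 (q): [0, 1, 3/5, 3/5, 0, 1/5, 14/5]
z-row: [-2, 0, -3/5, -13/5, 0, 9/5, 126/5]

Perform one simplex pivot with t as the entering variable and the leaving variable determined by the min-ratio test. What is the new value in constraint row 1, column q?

Ratio test on column t — row 1: 24/2 = 12; row 2: (14/5)/(3/5) = 14/3. Minimum is 14/3 at row 2 (q leaves); pivot element 3/5.
Divide row 2 by 3/5; eliminate column t from the other rows.
Row 1 update in column q: 0 − 2·(5/3) = -10/3.

-10/3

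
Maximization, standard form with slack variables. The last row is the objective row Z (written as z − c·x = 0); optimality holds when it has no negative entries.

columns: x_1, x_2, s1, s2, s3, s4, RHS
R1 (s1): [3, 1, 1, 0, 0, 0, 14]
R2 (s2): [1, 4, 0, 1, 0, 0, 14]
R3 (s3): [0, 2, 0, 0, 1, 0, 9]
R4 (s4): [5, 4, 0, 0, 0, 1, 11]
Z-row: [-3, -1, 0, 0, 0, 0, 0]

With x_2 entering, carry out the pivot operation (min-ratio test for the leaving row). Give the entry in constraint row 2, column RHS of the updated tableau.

Ratio test on column x_2 — row 1: 14/1 = 14; row 2: 14/4 = 7/2; row 3: 9/2 = 9/2; row 4: 11/4 = 11/4. Minimum is 11/4 at row 4 (s4 leaves); pivot element 4.
Divide row 4 by 4; eliminate column x_2 from the other rows.
Row 2 update in column RHS: 14 − 4·(11/4) = 3.

3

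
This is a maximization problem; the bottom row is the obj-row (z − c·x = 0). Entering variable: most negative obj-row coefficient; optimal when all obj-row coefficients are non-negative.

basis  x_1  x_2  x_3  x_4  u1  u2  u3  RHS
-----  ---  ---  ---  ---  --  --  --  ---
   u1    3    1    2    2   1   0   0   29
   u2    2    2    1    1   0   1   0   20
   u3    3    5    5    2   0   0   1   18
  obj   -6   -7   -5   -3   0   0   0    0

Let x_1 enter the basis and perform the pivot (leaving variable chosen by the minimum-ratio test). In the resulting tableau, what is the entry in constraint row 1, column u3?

-1

Ratio test on column x_1 — row 1: 29/3 = 29/3; row 2: 20/2 = 10; row 3: 18/3 = 6. Minimum is 6 at row 3 (u3 leaves); pivot element 3.
Divide row 3 by 3; eliminate column x_1 from the other rows.
Row 1 update in column u3: 0 − 3·(1/3) = -1.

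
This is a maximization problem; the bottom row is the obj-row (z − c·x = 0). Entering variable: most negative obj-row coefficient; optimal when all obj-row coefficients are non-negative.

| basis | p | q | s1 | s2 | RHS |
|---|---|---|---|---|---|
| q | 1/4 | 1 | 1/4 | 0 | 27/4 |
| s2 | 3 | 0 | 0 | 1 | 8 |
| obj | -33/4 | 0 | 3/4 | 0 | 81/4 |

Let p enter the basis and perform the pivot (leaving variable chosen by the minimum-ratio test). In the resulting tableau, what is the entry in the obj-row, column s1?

3/4

Ratio test on column p — row 1: (27/4)/(1/4) = 27; row 2: 8/3 = 8/3. Minimum is 8/3 at row 2 (s2 leaves); pivot element 3.
Divide row 2 by 3; eliminate column p from the other rows.
obj-row update in column s1: 3/4 − (-33/4)·0 = 3/4.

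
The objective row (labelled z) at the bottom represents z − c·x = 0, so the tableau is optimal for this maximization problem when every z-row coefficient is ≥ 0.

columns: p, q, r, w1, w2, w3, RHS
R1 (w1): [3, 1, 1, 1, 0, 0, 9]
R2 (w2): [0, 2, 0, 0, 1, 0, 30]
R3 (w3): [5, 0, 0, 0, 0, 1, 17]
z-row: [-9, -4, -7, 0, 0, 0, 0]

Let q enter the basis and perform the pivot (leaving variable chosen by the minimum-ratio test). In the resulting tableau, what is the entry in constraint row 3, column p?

Ratio test on column q — row 1: 9/1 = 9; row 2: 30/2 = 15; row 3: entry 0 ≤ 0. Minimum is 9 at row 1 (w1 leaves); pivot element 1.
Divide row 1 by 1; eliminate column q from the other rows.
Row 3 update in column p: 5 − 0·3 = 5.

5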